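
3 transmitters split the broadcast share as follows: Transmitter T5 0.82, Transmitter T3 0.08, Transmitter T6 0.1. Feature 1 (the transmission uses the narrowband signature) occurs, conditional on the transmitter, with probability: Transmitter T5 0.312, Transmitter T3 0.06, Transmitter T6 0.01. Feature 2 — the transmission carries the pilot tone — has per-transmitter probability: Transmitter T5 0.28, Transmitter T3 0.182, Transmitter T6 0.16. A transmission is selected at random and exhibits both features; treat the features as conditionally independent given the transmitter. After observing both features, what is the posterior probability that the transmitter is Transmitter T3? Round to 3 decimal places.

0.012

Compute prior × likelihood for every hypothesis:
  Transmitter T5: 0.82 × 0.312 × 0.28 = 0.0716352
  Transmitter T3: 0.08 × 0.06 × 0.182 = 0.0008736
  Transmitter T6: 0.1 × 0.01 × 0.16 = 0.00016
Normalizing constant = 0.0726688.
P(Transmitter T3 | evidence) = 0.0008736 / 0.0726688 ≈ 0.012.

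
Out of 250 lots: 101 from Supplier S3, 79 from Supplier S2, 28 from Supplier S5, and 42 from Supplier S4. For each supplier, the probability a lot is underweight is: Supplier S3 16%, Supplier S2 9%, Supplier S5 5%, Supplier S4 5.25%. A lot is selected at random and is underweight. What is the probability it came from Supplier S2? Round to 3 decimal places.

0.265

Compute prior × likelihood for every hypothesis:
  Supplier S3: 0.404 × 0.16 = 0.06464
  Supplier S2: 0.316 × 0.09 = 0.02844
  Supplier S5: 0.112 × 0.05 = 0.0056
  Supplier S4: 0.168 × 0.0525 = 0.00882
Normalizing constant = 0.1075.
P(Supplier S2 | evidence) = 0.02844 / 0.1075 ≈ 0.265.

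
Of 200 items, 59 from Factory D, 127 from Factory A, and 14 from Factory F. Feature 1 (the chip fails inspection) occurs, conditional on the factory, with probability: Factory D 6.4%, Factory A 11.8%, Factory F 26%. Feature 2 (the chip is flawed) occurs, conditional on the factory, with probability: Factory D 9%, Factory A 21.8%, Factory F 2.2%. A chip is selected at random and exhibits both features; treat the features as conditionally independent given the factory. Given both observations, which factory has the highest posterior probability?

Factory A

By Bayes' rule, posterior ∝ prior × likelihood:
  Factory D: 0.295 × 0.064 × 0.09 = 0.0016992
  Factory A: 0.635 × 0.118 × 0.218 = 0.01633474
  Factory F: 0.07 × 0.26 × 0.022 = 0.0004004
Normalizing constant = 0.01843434.
Largest term belongs to Factory A, so Factory A is most probable.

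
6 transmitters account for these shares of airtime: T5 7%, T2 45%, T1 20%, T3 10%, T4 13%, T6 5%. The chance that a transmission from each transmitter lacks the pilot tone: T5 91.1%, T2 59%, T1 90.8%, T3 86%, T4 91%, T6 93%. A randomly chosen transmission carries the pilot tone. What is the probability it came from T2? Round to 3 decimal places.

0.774

Taking complements, P(pilot | each) = T5 0.089, T2 0.41, T1 0.092, T3 0.14, T4 0.09, T6 0.07.
Compute prior × likelihood for every hypothesis:
  T5: 0.07 × 0.089 = 0.00623
  T2: 0.45 × 0.41 = 0.1845
  T1: 0.2 × 0.092 = 0.0184
  T3: 0.1 × 0.14 = 0.014
  T4: 0.13 × 0.09 = 0.0117
  T6: 0.05 × 0.07 = 0.0035
Normalizing constant = 0.23833.
P(T2 | evidence) = 0.1845 / 0.23833 ≈ 0.774.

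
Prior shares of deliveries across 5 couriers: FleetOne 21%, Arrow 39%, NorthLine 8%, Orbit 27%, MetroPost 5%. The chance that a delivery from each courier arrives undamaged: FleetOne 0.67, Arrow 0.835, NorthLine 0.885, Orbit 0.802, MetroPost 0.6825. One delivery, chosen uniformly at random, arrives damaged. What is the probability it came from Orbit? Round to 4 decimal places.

0.2519

Taking complements, P(damaged | each) = FleetOne 0.33, Arrow 0.165, NorthLine 0.115, Orbit 0.198, MetroPost 0.3175.
By Bayes' rule, posterior ∝ prior × likelihood:
  FleetOne: 0.21 × 0.33 = 0.0693
  Arrow: 0.39 × 0.165 = 0.06435
  NorthLine: 0.08 × 0.115 = 0.0092
  Orbit: 0.27 × 0.198 = 0.05346
  MetroPost: 0.05 × 0.3175 = 0.015875
Total = 0.212185.
P(Orbit | evidence) = 0.05346 / 0.212185 ≈ 0.2519.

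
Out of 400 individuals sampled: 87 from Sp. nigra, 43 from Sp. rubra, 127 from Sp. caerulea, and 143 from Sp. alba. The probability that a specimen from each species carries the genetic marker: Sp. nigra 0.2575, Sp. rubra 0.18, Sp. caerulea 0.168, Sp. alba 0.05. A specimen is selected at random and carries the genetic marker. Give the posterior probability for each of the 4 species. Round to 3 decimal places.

Sp. nigra 0.382, Sp. rubra 0.132, Sp. caerulea 0.364, Sp. alba 0.122

By Bayes' rule, posterior ∝ prior × likelihood:
  Sp. nigra: 0.2175 × 0.2575 = 0.05600625
  Sp. rubra: 0.1075 × 0.18 = 0.01935
  Sp. caerulea: 0.3175 × 0.168 = 0.05334
  Sp. alba: 0.3575 × 0.05 = 0.017875
Sum = 0.14657125.
P(Sp. nigra | marker) = 0.05600625/0.14657125 ≈ 0.382
P(Sp. rubra | marker) = 0.01935/0.14657125 ≈ 0.132
P(Sp. caerulea | marker) = 0.05334/0.14657125 ≈ 0.364
P(Sp. alba | marker) = 0.017875/0.14657125 ≈ 0.122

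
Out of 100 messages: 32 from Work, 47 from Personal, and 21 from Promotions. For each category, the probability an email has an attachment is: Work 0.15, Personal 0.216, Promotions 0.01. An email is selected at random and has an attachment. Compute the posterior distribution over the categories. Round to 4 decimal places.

Prior × likelihood for each hypothesis:
  Work: 0.32 × 0.15 = 0.048
  Personal: 0.47 × 0.216 = 0.10152
  Promotions: 0.21 × 0.01 = 0.0021
Sum = 0.15162.
P(Work | attachment) = 0.048/0.15162 ≈ 0.3166
P(Personal | attachment) = 0.10152/0.15162 ≈ 0.6696
P(Promotions | attachment) = 0.0021/0.15162 ≈ 0.0139
(Check: 0.3166+0.6696+0.0139 = 1.0001.)

Work 0.3166, Personal 0.6696, Promotions 0.0139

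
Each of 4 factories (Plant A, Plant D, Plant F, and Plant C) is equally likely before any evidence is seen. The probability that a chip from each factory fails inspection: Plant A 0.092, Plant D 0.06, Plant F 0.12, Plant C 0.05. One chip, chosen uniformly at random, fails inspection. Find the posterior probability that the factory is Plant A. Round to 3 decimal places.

0.286

Since the prior is uniform, the posterior is proportional to the likelihood:
  Plant A: 0.092
  Plant D: 0.06
  Plant F: 0.12
  Plant C: 0.05
Total = 0.322.
P(Plant A | evidence) = 0.092 / 0.322 ≈ 0.286.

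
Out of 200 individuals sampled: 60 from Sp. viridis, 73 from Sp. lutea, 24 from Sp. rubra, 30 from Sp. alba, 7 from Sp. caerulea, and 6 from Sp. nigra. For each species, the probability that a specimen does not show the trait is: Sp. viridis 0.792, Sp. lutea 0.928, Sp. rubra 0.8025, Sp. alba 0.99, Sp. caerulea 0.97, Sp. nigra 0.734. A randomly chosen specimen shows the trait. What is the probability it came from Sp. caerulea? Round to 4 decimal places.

0.0085

Taking complements, P(trait | each) = Sp. viridis 0.208, Sp. lutea 0.072, Sp. rubra 0.1975, Sp. alba 0.01, Sp. caerulea 0.03, Sp. nigra 0.266.
Prior × likelihood for each hypothesis:
  Sp. viridis: 0.3 × 0.208 = 0.0624
  Sp. lutea: 0.365 × 0.072 = 0.02628
  Sp. rubra: 0.12 × 0.1975 = 0.0237
  Sp. alba: 0.15 × 0.01 = 0.0015
  Sp. caerulea: 0.035 × 0.03 = 0.00105
  Sp. nigra: 0.03 × 0.266 = 0.00798
Sum = 0.12291.
P(Sp. caerulea | evidence) = 0.00105 / 0.12291 ≈ 0.0085.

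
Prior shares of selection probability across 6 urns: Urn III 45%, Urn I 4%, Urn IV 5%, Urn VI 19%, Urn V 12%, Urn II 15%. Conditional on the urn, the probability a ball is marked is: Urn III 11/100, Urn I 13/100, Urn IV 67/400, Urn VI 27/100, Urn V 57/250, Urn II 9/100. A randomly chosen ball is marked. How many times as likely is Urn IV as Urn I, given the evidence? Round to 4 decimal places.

1.6106

Unnormalized posteriors (prior × likelihood):
  Urn III: 0.45 × 0.11 = 0.0495
  Urn I: 0.04 × 0.13 = 0.0052
  Urn IV: 0.05 × 0.1675 = 0.008375
  Urn VI: 0.19 × 0.27 = 0.0513
  Urn V: 0.12 × 0.228 = 0.02736
  Urn II: 0.15 × 0.09 = 0.0135
Normalizing constant = 0.155235.
The ratio is 0.008375 / 0.0052 (the normalizer cancels) = 1.6106.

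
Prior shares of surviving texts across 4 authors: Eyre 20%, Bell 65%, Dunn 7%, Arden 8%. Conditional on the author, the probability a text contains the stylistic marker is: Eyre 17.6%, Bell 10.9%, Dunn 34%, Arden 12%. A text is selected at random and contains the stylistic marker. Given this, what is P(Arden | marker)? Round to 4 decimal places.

0.0688

By Bayes' rule, posterior ∝ prior × likelihood:
  Eyre: 0.2 × 0.176 = 0.0352
  Bell: 0.65 × 0.109 = 0.07085
  Dunn: 0.07 × 0.34 = 0.0238
  Arden: 0.08 × 0.12 = 0.0096
Sum = 0.13945.
P(Arden | evidence) = 0.0096 / 0.13945 ≈ 0.0688.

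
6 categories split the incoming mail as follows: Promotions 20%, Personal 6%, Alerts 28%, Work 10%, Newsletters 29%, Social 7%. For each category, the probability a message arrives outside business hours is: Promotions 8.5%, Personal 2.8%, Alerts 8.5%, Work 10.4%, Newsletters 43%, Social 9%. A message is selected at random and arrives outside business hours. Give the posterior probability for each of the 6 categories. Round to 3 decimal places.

Promotions 0.092, Personal 0.009, Alerts 0.129, Work 0.057, Newsletters 0.678, Social 0.034

By Bayes' rule, posterior ∝ prior × likelihood:
  Promotions: 0.2 × 0.085 = 0.017
  Personal: 0.06 × 0.028 = 0.00168
  Alerts: 0.28 × 0.085 = 0.0238
  Work: 0.1 × 0.104 = 0.0104
  Newsletters: 0.29 × 0.43 = 0.1247
  Social: 0.07 × 0.09 = 0.0063
Total = 0.18388.
P(Promotions | off-hours) = 0.017/0.18388 ≈ 0.092
P(Personal | off-hours) = 0.00168/0.18388 ≈ 0.009
P(Alerts | off-hours) = 0.0238/0.18388 ≈ 0.129
P(Work | off-hours) = 0.0104/0.18388 ≈ 0.057
P(Newsletters | off-hours) = 0.1247/0.18388 ≈ 0.678
P(Social | off-hours) = 0.0063/0.18388 ≈ 0.034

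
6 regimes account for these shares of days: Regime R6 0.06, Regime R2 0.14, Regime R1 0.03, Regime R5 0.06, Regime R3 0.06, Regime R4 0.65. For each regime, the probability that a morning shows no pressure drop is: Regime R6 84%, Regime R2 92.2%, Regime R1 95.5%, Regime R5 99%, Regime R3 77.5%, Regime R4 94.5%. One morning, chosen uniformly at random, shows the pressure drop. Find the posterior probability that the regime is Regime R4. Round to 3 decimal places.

0.498

Taking complements, P(drop | each) = Regime R6 0.16, Regime R2 0.078, Regime R1 0.045, Regime R5 0.01, Regime R3 0.225, Regime R4 0.055.
Unnormalized posteriors (prior × likelihood):
  Regime R6: 0.06 × 0.16 = 0.0096
  Regime R2: 0.14 × 0.078 = 0.01092
  Regime R1: 0.03 × 0.045 = 0.00135
  Regime R5: 0.06 × 0.01 = 0.0006
  Regime R3: 0.06 × 0.225 = 0.0135
  Regime R4: 0.65 × 0.055 = 0.03575
Normalizing constant = 0.07172.
P(Regime R4 | evidence) = 0.03575 / 0.07172 ≈ 0.498.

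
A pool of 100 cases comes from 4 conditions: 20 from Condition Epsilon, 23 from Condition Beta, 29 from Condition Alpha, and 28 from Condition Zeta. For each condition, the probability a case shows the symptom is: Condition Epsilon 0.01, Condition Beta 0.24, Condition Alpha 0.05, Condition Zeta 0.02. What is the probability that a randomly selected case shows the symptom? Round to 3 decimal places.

0.077

Prior × likelihood for each hypothesis:
  Condition Epsilon: 0.2 × 0.01 = 0.002
  Condition Beta: 0.23 × 0.24 = 0.0552
  Condition Alpha: 0.29 × 0.05 = 0.0145
  Condition Zeta: 0.28 × 0.02 = 0.0056
P(symptomatic) = 0.002 + 0.0552 + 0.0145 + 0.0056 = 0.0773 → 0.077.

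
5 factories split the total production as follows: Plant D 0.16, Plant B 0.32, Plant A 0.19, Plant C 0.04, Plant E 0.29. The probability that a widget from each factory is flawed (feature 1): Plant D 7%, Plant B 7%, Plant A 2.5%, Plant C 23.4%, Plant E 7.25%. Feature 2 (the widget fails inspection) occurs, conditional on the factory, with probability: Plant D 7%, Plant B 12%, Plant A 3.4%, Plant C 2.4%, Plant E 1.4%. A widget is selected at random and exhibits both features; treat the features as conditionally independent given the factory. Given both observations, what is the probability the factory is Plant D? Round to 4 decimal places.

Unnormalized posteriors (prior × likelihood):
  Plant D: 0.16 × 0.07 × 0.07 = 0.000784
  Plant B: 0.32 × 0.07 × 0.12 = 0.002688
  Plant A: 0.19 × 0.025 × 0.034 = 0.0001615
  Plant C: 0.04 × 0.234 × 0.024 = 0.00022464
  Plant E: 0.29 × 0.0725 × 0.014 = 0.00029435
Total = 0.00415249.
P(Plant D | evidence) = 0.000784 / 0.00415249 ≈ 0.1888.

0.1888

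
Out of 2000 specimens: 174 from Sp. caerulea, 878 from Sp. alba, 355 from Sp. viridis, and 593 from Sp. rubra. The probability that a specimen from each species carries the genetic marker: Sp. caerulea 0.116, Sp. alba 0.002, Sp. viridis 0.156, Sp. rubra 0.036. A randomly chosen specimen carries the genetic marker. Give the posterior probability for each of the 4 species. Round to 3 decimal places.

Compute prior × likelihood for every hypothesis:
  Sp. caerulea: 0.087 × 0.116 = 0.010092
  Sp. alba: 0.439 × 0.002 = 0.000878
  Sp. viridis: 0.1775 × 0.156 = 0.02769
  Sp. rubra: 0.2965 × 0.036 = 0.010674
Sum = 0.049334.
P(Sp. caerulea | marker) = 0.010092/0.049334 ≈ 0.205
P(Sp. alba | marker) = 0.000878/0.049334 ≈ 0.018
P(Sp. viridis | marker) = 0.02769/0.049334 ≈ 0.561
P(Sp. rubra | marker) = 0.010674/0.049334 ≈ 0.216

Sp. caerulea 0.205, Sp. alba 0.018, Sp. viridis 0.561, Sp. rubra 0.216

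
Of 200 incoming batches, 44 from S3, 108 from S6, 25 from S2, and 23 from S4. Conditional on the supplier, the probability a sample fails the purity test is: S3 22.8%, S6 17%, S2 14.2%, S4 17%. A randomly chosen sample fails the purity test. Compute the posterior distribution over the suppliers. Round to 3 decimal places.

Compute prior × likelihood for every hypothesis:
  S3: 0.22 × 0.228 = 0.05016
  S6: 0.54 × 0.17 = 0.0918
  S2: 0.125 × 0.142 = 0.01775
  S4: 0.115 × 0.17 = 0.01955
Normalizing constant = 0.17926.
P(S3 | off-spec) = 0.05016/0.17926 ≈ 0.280
P(S6 | off-spec) = 0.0918/0.17926 ≈ 0.512
P(S2 | off-spec) = 0.01775/0.17926 ≈ 0.099
P(S4 | off-spec) = 0.01955/0.17926 ≈ 0.109
(Check: 0.280+0.512+0.099+0.109 = 1.000.)

S3 0.280, S6 0.512, S2 0.099, S4 0.109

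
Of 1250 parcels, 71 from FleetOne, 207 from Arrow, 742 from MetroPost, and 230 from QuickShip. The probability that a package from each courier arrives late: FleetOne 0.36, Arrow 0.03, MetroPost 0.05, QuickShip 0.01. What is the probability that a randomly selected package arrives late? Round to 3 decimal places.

0.057

Prior × likelihood for each hypothesis:
  FleetOne: 0.0568 × 0.36 = 0.020448
  Arrow: 0.1656 × 0.03 = 0.004968
  MetroPost: 0.5936 × 0.05 = 0.02968
  QuickShip: 0.184 × 0.01 = 0.00184
P(late) = 0.020448 + 0.004968 + 0.02968 + 0.00184 = 0.056936 → 0.057.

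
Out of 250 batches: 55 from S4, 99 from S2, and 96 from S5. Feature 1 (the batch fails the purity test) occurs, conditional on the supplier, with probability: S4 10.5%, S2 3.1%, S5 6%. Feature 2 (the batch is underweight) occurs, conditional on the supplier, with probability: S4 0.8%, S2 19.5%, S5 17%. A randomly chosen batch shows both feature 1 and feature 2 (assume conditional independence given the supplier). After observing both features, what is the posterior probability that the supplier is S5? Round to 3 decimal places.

0.603

Prior × likelihood for each hypothesis:
  S4: 0.22 × 0.105 × 0.008 = 0.0001848
  S2: 0.396 × 0.031 × 0.195 = 0.00239382
  S5: 0.384 × 0.06 × 0.17 = 0.0039168
Normalizing constant = 0.00649542.
P(S5 | evidence) = 0.0039168 / 0.00649542 ≈ 0.603.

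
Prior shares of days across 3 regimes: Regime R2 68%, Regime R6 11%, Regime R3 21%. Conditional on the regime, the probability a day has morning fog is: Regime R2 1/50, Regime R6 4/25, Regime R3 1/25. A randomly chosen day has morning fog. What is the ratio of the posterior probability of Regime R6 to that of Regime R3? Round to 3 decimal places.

2.095

Unnormalized posteriors (prior × likelihood):
  Regime R2: 0.68 × 0.02 = 0.0136
  Regime R6: 0.11 × 0.16 = 0.0176
  Regime R3: 0.21 × 0.04 = 0.0084
Sum = 0.0396.
The ratio is 0.0176 / 0.0084 (the normalizer cancels) = 2.095.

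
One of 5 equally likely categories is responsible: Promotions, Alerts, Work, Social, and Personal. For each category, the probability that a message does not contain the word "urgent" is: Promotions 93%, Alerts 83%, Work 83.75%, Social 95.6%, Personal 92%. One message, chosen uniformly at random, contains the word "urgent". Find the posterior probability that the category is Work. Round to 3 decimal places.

Taking complements, P(urgent-flag | each) = Promotions 0.07, Alerts 0.17, Work 0.1625, Social 0.044, Personal 0.08.
With a uniform prior (1/5 each), posterior ∝ likelihood:
  Promotions: 0.07
  Alerts: 0.17
  Work: 0.1625
  Social: 0.044
  Personal: 0.08
Total = 0.5265.
P(Work | evidence) = 0.1625 / 0.5265 ≈ 0.309.

0.309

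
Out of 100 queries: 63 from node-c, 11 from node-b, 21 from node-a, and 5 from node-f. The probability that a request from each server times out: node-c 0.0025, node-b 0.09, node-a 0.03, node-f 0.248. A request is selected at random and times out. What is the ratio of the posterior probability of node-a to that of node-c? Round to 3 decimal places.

4.000

Unnormalized posteriors (prior × likelihood):
  node-c: 0.63 × 0.0025 = 0.001575
  node-b: 0.11 × 0.09 = 0.0099
  node-a: 0.21 × 0.03 = 0.0063
  node-f: 0.05 × 0.248 = 0.0124
Sum = 0.030175.
The ratio is 0.0063 / 0.001575 (the normalizer cancels) = 4.000.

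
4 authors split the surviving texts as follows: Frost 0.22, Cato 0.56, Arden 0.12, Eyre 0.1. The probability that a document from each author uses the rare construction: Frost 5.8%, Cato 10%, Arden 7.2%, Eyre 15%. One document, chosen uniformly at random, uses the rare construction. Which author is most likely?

Cato

Prior × likelihood for each hypothesis:
  Frost: 0.22 × 0.058 = 0.01276
  Cato: 0.56 × 0.1 = 0.056
  Arden: 0.12 × 0.072 = 0.00864
  Eyre: 0.1 × 0.15 = 0.015
Sum = 0.0924.
Largest term belongs to Cato, so Cato is most probable.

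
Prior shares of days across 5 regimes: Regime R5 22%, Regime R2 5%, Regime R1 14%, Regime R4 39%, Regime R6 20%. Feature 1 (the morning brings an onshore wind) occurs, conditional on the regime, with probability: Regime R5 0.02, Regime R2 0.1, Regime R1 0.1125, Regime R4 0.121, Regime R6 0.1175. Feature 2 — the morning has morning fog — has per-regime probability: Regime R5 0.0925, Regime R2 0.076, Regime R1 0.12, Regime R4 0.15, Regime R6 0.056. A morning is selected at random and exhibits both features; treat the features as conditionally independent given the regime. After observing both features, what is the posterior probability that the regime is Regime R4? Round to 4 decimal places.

0.6393

Prior × likelihood for each hypothesis:
  Regime R5: 0.22 × 0.02 × 0.0925 = 0.000407
  Regime R2: 0.05 × 0.1 × 0.076 = 0.00038
  Regime R1: 0.14 × 0.1125 × 0.12 = 0.00189
  Regime R4: 0.39 × 0.121 × 0.15 = 0.0070785
  Regime R6: 0.2 × 0.1175 × 0.056 = 0.001316
Sum = 0.0110715.
P(Regime R4 | evidence) = 0.0070785 / 0.0110715 ≈ 0.6393.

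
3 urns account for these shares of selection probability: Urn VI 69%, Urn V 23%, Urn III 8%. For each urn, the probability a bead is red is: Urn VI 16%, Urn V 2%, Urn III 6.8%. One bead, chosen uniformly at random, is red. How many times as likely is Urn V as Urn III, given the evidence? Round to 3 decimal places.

0.846

Unnormalized posteriors (prior × likelihood):
  Urn VI: 0.69 × 0.16 = 0.1104
  Urn V: 0.23 × 0.02 = 0.0046
  Urn III: 0.08 × 0.068 = 0.00544
Total = 0.12044.
The ratio is 0.0046 / 0.00544 (the normalizer cancels) = 0.846.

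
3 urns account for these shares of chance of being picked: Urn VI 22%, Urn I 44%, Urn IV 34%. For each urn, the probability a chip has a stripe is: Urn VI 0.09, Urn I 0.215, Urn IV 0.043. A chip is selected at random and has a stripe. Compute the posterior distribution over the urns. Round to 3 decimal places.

Urn VI 0.153, Urn I 0.733, Urn IV 0.113

By Bayes' rule, posterior ∝ prior × likelihood:
  Urn VI: 0.22 × 0.09 = 0.0198
  Urn I: 0.44 × 0.215 = 0.0946
  Urn IV: 0.34 × 0.043 = 0.01462
Total = 0.12902.
P(Urn VI | striped) = 0.0198/0.12902 ≈ 0.153
P(Urn I | striped) = 0.0946/0.12902 ≈ 0.733
P(Urn IV | striped) = 0.01462/0.12902 ≈ 0.113
(Check: 0.153+0.733+0.113 = 0.999.)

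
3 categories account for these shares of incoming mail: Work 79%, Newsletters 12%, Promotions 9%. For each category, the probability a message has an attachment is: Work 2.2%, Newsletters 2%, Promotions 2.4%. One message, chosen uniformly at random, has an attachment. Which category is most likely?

Work

Prior × likelihood for each hypothesis:
  Work: 0.79 × 0.022 = 0.01738
  Newsletters: 0.12 × 0.02 = 0.0024
  Promotions: 0.09 × 0.024 = 0.00216
Sum = 0.02194.
Largest term belongs to Work, so Work is most probable.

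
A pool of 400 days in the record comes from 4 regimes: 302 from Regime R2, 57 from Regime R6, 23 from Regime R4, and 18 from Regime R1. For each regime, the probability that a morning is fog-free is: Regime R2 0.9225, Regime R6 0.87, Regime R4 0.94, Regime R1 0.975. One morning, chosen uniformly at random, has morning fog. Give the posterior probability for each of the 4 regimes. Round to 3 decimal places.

Taking complements, P(fog | each) = Regime R2 0.0775, Regime R6 0.13, Regime R4 0.06, Regime R1 0.025.
Prior × likelihood for each hypothesis:
  Regime R2: 0.755 × 0.0775 = 0.0585125
  Regime R6: 0.1425 × 0.13 = 0.018525
  Regime R4: 0.0575 × 0.06 = 0.00345
  Regime R1: 0.045 × 0.025 = 0.001125
Normalizing constant = 0.0816125.
P(Regime R2 | fog) = 0.0585125/0.0816125 ≈ 0.717
P(Regime R6 | fog) = 0.018525/0.0816125 ≈ 0.227
P(Regime R4 | fog) = 0.00345/0.0816125 ≈ 0.042
P(Regime R1 | fog) = 0.001125/0.0816125 ≈ 0.014
(Check: 0.717+0.227+0.042+0.014 = 1.000.)

Regime R2 0.717, Regime R6 0.227, Regime R4 0.042, Regime R1 0.014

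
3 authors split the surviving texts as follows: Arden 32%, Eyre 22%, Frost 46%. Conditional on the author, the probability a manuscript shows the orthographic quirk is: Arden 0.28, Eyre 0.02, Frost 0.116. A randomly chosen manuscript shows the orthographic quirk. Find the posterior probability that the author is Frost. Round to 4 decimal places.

0.3621

By Bayes' rule, posterior ∝ prior × likelihood:
  Arden: 0.32 × 0.28 = 0.0896
  Eyre: 0.22 × 0.02 = 0.0044
  Frost: 0.46 × 0.116 = 0.05336
Normalizing constant = 0.14736.
P(Frost | evidence) = 0.05336 / 0.14736 ≈ 0.3621.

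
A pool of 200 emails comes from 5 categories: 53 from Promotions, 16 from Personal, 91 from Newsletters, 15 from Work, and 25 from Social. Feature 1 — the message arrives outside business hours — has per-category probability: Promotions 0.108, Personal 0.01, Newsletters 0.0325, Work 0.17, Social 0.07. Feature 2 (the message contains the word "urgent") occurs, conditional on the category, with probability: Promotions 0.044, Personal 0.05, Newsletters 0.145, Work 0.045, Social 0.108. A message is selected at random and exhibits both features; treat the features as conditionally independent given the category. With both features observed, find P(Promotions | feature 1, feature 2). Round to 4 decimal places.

0.2538

Prior × likelihood for each hypothesis:
  Promotions: 0.265 × 0.108 × 0.044 = 0.00125928
  Personal: 0.08 × 0.01 × 0.05 = 0.00004
  Newsletters: 0.455 × 0.0325 × 0.145 = 0.0021441875
  Work: 0.075 × 0.17 × 0.045 = 0.00057375
  Social: 0.125 × 0.07 × 0.108 = 0.000945
Sum = 0.0049622175.
P(Promotions | evidence) = 0.00125928 / 0.0049622175 ≈ 0.2538.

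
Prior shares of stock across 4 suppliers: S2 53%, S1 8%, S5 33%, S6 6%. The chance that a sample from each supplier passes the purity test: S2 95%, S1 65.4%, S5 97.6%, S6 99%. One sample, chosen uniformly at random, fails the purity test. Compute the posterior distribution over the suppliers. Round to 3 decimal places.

S2 0.423, S1 0.441, S5 0.126, S6 0.010

Taking complements, P(off-spec | each) = S2 0.05, S1 0.346, S5 0.024, S6 0.01.
Unnormalized posteriors (prior × likelihood):
  S2: 0.53 × 0.05 = 0.0265
  S1: 0.08 × 0.346 = 0.02768
  S5: 0.33 × 0.024 = 0.00792
  S6: 0.06 × 0.01 = 0.0006
Total = 0.0627.
P(S2 | off-spec) = 0.0265/0.0627 ≈ 0.423
P(S1 | off-spec) = 0.02768/0.0627 ≈ 0.441
P(S5 | off-spec) = 0.00792/0.0627 ≈ 0.126
P(S6 | off-spec) = 0.0006/0.0627 ≈ 0.010
(Check: 0.423+0.441+0.126+0.010 = 1.000.)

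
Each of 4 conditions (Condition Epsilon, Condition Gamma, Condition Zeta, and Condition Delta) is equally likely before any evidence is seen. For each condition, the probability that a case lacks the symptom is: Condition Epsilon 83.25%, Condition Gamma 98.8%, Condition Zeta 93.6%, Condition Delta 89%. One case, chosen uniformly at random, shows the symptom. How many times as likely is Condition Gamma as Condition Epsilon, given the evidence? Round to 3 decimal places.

Taking complements, P(symptomatic | each) = Condition Epsilon 0.1675, Condition Gamma 0.012, Condition Zeta 0.064, Condition Delta 0.11.
Since the prior is uniform, the posterior is proportional to the likelihood:
  Condition Epsilon: 0.1675
  Condition Gamma: 0.012
  Condition Zeta: 0.064
  Condition Delta: 0.11
Total = 0.3535.
The ratio is 0.012 / 0.1675 (the normalizer cancels) = 0.072.

0.072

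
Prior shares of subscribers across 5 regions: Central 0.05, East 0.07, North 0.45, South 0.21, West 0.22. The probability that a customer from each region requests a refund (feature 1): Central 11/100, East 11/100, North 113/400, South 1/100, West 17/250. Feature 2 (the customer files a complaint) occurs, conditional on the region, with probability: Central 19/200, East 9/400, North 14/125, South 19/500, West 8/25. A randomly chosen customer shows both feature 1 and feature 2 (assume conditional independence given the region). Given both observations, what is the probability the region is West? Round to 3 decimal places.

0.242

Compute prior × likelihood for every hypothesis:
  Central: 0.05 × 0.11 × 0.095 = 0.0005225
  East: 0.07 × 0.11 × 0.0225 = 0.00017325
  North: 0.45 × 0.2825 × 0.112 = 0.014238
  South: 0.21 × 0.01 × 0.038 = 0.0000798
  West: 0.22 × 0.068 × 0.32 = 0.0047872
Total = 0.01980075.
P(West | evidence) = 0.0047872 / 0.01980075 ≈ 0.242.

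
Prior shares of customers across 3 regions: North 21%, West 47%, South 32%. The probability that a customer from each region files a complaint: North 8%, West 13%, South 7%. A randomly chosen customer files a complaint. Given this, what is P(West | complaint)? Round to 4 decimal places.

0.6092

By Bayes' rule, posterior ∝ prior × likelihood:
  North: 0.21 × 0.08 = 0.0168
  West: 0.47 × 0.13 = 0.0611
  South: 0.32 × 0.07 = 0.0224
Normalizing constant = 0.1003.
P(West | evidence) = 0.0611 / 0.1003 ≈ 0.6092.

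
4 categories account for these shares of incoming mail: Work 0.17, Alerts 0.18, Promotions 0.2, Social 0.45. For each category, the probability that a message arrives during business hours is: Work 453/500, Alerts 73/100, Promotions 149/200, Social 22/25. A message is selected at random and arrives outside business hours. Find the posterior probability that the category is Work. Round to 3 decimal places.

0.094

Taking complements, P(off-hours | each) = Work 0.094, Alerts 0.27, Promotions 0.255, Social 0.12.
By Bayes' rule, posterior ∝ prior × likelihood:
  Work: 0.17 × 0.094 = 0.01598
  Alerts: 0.18 × 0.27 = 0.0486
  Promotions: 0.2 × 0.255 = 0.051
  Social: 0.45 × 0.12 = 0.054
Sum = 0.16958.
P(Work | evidence) = 0.01598 / 0.16958 ≈ 0.094.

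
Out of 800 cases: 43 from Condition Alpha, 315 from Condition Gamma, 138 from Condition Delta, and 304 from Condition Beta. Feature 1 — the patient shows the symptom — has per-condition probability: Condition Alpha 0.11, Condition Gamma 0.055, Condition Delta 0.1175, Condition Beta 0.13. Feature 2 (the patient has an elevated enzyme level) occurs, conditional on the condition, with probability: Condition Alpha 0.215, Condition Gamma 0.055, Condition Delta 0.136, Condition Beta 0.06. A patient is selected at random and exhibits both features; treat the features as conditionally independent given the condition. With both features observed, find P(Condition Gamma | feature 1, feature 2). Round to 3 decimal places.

By Bayes' rule, posterior ∝ prior × likelihood:
  Condition Alpha: 0.05375 × 0.11 × 0.215 = 0.0012711875
  Condition Gamma: 0.39375 × 0.055 × 0.055 = 0.00119109375
  Condition Delta: 0.1725 × 0.1175 × 0.136 = 0.00275655
  Condition Beta: 0.38 × 0.13 × 0.06 = 0.002964
Sum = 0.00818283125.
P(Condition Gamma | evidence) = 0.00119109375 / 0.00818283125 ≈ 0.146.

0.146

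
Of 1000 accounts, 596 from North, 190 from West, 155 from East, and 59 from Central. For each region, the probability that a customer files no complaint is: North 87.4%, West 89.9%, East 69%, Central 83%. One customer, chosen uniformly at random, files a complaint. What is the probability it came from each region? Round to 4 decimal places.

North 0.4929, West 0.1259, East 0.3154, Central 0.0658

Taking complements, P(complaint | each) = North 0.126, West 0.101, East 0.31, Central 0.17.
By Bayes' rule, posterior ∝ prior × likelihood:
  North: 0.596 × 0.126 = 0.075096
  West: 0.19 × 0.101 = 0.01919
  East: 0.155 × 0.31 = 0.04805
  Central: 0.059 × 0.17 = 0.01003
Normalizing constant = 0.152366.
P(North | complaint) = 0.075096/0.152366 ≈ 0.4929
P(West | complaint) = 0.01919/0.152366 ≈ 0.1259
P(East | complaint) = 0.04805/0.152366 ≈ 0.3154
P(Central | complaint) = 0.01003/0.152366 ≈ 0.0658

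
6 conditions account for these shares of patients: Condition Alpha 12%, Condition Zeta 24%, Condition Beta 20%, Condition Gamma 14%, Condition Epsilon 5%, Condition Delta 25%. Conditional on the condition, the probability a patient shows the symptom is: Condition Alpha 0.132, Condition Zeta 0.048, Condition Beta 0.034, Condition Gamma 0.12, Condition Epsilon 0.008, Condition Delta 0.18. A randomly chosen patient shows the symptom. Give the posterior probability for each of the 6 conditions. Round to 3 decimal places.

Condition Alpha 0.164, Condition Zeta 0.120, Condition Beta 0.071, Condition Gamma 0.174, Condition Epsilon 0.004, Condition Delta 0.467

Unnormalized posteriors (prior × likelihood):
  Condition Alpha: 0.12 × 0.132 = 0.01584
  Condition Zeta: 0.24 × 0.048 = 0.01152
  Condition Beta: 0.2 × 0.034 = 0.0068
  Condition Gamma: 0.14 × 0.12 = 0.0168
  Condition Epsilon: 0.05 × 0.008 = 0.0004
  Condition Delta: 0.25 × 0.18 = 0.045
Normalizing constant = 0.09636.
P(Condition Alpha | symptomatic) = 0.01584/0.09636 ≈ 0.164
P(Condition Zeta | symptomatic) = 0.01152/0.09636 ≈ 0.120
P(Condition Beta | symptomatic) = 0.0068/0.09636 ≈ 0.071
P(Condition Gamma | symptomatic) = 0.0168/0.09636 ≈ 0.174
P(Condition Epsilon | symptomatic) = 0.0004/0.09636 ≈ 0.004
P(Condition Delta | symptomatic) = 0.045/0.09636 ≈ 0.467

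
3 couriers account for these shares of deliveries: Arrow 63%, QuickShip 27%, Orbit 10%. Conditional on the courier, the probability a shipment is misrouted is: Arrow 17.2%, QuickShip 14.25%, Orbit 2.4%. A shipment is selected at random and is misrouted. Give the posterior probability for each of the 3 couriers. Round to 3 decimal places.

Arrow 0.726, QuickShip 0.258, Orbit 0.016

By Bayes' rule, posterior ∝ prior × likelihood:
  Arrow: 0.63 × 0.172 = 0.10836
  QuickShip: 0.27 × 0.1425 = 0.038475
  Orbit: 0.1 × 0.024 = 0.0024
Normalizing constant = 0.149235.
P(Arrow | misrouted) = 0.10836/0.149235 ≈ 0.726
P(QuickShip | misrouted) = 0.038475/0.149235 ≈ 0.258
P(Orbit | misrouted) = 0.0024/0.149235 ≈ 0.016
(Check: 0.726+0.258+0.016 = 1.000.)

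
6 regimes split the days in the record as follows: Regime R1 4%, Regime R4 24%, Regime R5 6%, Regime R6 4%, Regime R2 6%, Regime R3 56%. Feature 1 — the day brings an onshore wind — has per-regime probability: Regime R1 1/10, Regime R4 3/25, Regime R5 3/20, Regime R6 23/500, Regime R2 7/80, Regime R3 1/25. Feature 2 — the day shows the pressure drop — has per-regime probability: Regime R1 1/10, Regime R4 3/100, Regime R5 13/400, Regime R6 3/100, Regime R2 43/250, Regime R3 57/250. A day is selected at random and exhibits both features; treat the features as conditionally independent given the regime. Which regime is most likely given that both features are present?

Compute prior × likelihood for every hypothesis:
  Regime R1: 0.04 × 0.1 × 0.1 = 0.0004
  Regime R4: 0.24 × 0.12 × 0.03 = 0.000864
  Regime R5: 0.06 × 0.15 × 0.0325 = 0.0002925
  Regime R6: 0.04 × 0.046 × 0.03 = 0.0000552
  Regime R2: 0.06 × 0.0875 × 0.172 = 0.000903
  Regime R3: 0.56 × 0.04 × 0.228 = 0.0051072
Normalizing constant = 0.0076219.
Largest term belongs to Regime R3, so Regime R3 is most probable.

Regime R3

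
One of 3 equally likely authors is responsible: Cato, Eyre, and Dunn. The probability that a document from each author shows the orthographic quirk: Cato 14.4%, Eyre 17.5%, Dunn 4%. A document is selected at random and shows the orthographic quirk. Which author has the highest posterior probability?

With a uniform prior (1/3 each), posterior ∝ likelihood:
  Cato: 0.144
  Eyre: 0.175
  Dunn: 0.04
Normalizing constant = 0.359.
Largest term belongs to Eyre, so Eyre is most probable.

Eyre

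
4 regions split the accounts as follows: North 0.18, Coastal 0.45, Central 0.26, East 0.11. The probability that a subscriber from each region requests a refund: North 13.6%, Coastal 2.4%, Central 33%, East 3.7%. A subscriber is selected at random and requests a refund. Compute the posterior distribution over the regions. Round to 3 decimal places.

Prior × likelihood for each hypothesis:
  North: 0.18 × 0.136 = 0.02448
  Coastal: 0.45 × 0.024 = 0.0108
  Central: 0.26 × 0.33 = 0.0858
  East: 0.11 × 0.037 = 0.00407
Total = 0.12515.
P(North | refund) = 0.02448/0.12515 ≈ 0.196
P(Coastal | refund) = 0.0108/0.12515 ≈ 0.086
P(Central | refund) = 0.0858/0.12515 ≈ 0.686
P(East | refund) = 0.00407/0.12515 ≈ 0.033

North 0.196, Coastal 0.086, Central 0.686, East 0.033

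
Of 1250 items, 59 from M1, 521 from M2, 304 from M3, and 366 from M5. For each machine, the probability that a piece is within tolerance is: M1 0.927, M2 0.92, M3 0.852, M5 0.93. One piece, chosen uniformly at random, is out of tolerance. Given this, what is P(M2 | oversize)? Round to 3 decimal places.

Taking complements, P(oversize | each) = M1 0.073, M2 0.08, M3 0.148, M5 0.07.
Unnormalized posteriors (prior × likelihood):
  M1: 0.0472 × 0.073 = 0.0034456
  M2: 0.4168 × 0.08 = 0.033344
  M3: 0.2432 × 0.148 = 0.0359936
  M5: 0.2928 × 0.07 = 0.020496
Sum = 0.0932792.
P(M2 | evidence) = 0.033344 / 0.0932792 ≈ 0.357.

0.357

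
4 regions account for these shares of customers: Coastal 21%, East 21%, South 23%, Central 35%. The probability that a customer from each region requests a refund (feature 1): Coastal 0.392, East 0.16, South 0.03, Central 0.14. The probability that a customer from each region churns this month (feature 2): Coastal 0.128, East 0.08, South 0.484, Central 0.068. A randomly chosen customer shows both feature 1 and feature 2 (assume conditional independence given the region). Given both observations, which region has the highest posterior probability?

Compute prior × likelihood for every hypothesis:
  Coastal: 0.21 × 0.392 × 0.128 = 0.01053696
  East: 0.21 × 0.16 × 0.08 = 0.002688
  South: 0.23 × 0.03 × 0.484 = 0.0033396
  Central: 0.35 × 0.14 × 0.068 = 0.003332
Sum = 0.01989656.
Largest term belongs to Coastal, so Coastal is most probable.

Coastal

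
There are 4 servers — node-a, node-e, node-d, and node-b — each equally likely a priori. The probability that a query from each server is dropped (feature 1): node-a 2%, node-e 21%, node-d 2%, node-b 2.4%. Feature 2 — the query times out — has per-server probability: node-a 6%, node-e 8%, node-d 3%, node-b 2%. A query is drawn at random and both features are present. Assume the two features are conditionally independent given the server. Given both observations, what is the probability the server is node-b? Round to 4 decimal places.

0.0252

With a uniform prior (1/4 each), posterior ∝ likelihood:
  node-a: 0.02 × 0.06 = 0.0012
  node-e: 0.21 × 0.08 = 0.0168
  node-d: 0.02 × 0.03 = 0.0006
  node-b: 0.024 × 0.02 = 0.00048
Total = 0.01908.
P(node-b | evidence) = 0.00048 / 0.01908 ≈ 0.0252.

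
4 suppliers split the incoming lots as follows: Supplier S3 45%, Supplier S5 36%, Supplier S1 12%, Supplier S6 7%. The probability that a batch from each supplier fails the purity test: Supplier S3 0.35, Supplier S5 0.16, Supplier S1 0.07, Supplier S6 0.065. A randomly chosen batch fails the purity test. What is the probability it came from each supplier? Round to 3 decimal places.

Prior × likelihood for each hypothesis:
  Supplier S3: 0.45 × 0.35 = 0.1575
  Supplier S5: 0.36 × 0.16 = 0.0576
  Supplier S1: 0.12 × 0.07 = 0.0084
  Supplier S6: 0.07 × 0.065 = 0.00455
Normalizing constant = 0.22805.
P(Supplier S3 | off-spec) = 0.1575/0.22805 ≈ 0.691
P(Supplier S5 | off-spec) = 0.0576/0.22805 ≈ 0.253
P(Supplier S1 | off-spec) = 0.0084/0.22805 ≈ 0.037
P(Supplier S6 | off-spec) = 0.00455/0.22805 ≈ 0.020

Supplier S3 0.691, Supplier S5 0.253, Supplier S1 0.037, Supplier S6 0.020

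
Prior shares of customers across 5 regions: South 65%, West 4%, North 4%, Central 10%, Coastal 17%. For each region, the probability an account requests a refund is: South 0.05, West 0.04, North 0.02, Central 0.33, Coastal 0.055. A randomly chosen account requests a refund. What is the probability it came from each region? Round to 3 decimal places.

Prior × likelihood for each hypothesis:
  South: 0.65 × 0.05 = 0.0325
  West: 0.04 × 0.04 = 0.0016
  North: 0.04 × 0.02 = 0.0008
  Central: 0.1 × 0.33 = 0.033
  Coastal: 0.17 × 0.055 = 0.00935
Sum = 0.07725.
P(South | refund) = 0.0325/0.07725 ≈ 0.421
P(West | refund) = 0.0016/0.07725 ≈ 0.021
P(North | refund) = 0.0008/0.07725 ≈ 0.010
P(Central | refund) = 0.033/0.07725 ≈ 0.427
P(Coastal | refund) = 0.00935/0.07725 ≈ 0.121

South 0.421, West 0.021, North 0.010, Central 0.427, Coastal 0.121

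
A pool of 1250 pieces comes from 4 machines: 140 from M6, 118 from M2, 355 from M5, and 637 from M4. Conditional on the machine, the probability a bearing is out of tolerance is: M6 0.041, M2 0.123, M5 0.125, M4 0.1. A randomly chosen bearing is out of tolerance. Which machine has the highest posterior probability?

M4

By Bayes' rule, posterior ∝ prior × likelihood:
  M6: 0.112 × 0.041 = 0.004592
  M2: 0.0944 × 0.123 = 0.0116112
  M5: 0.284 × 0.125 = 0.0355
  M4: 0.5096 × 0.1 = 0.05096
Normalizing constant = 0.1026632.
Largest term belongs to M4, so M4 is most probable.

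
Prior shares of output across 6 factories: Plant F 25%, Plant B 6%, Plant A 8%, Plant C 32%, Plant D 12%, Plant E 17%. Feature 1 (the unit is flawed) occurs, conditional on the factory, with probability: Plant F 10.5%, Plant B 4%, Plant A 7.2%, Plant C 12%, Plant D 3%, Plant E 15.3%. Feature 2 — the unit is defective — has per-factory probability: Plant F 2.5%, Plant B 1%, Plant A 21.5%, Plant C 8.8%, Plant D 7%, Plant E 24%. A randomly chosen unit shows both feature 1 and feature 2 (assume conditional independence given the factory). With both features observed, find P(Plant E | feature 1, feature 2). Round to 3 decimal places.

By Bayes' rule, posterior ∝ prior × likelihood:
  Plant F: 0.25 × 0.105 × 0.025 = 0.00065625
  Plant B: 0.06 × 0.04 × 0.01 = 0.000024
  Plant A: 0.08 × 0.072 × 0.215 = 0.0012384
  Plant C: 0.32 × 0.12 × 0.088 = 0.0033792
  Plant D: 0.12 × 0.03 × 0.07 = 0.000252
  Plant E: 0.17 × 0.153 × 0.24 = 0.0062424
Total = 0.01179225.
P(Plant E | evidence) = 0.0062424 / 0.01179225 ≈ 0.529.

0.529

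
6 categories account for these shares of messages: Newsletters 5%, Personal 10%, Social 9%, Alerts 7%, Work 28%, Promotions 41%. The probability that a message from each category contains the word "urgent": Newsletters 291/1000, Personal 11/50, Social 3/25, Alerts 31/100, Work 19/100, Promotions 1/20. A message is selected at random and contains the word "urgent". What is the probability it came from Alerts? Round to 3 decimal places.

0.152

Unnormalized posteriors (prior × likelihood):
  Newsletters: 0.05 × 0.291 = 0.01455
  Personal: 0.1 × 0.22 = 0.022
  Social: 0.09 × 0.12 = 0.0108
  Alerts: 0.07 × 0.31 = 0.0217
  Work: 0.28 × 0.19 = 0.0532
  Promotions: 0.41 × 0.05 = 0.0205
Sum = 0.14275.
P(Alerts | evidence) = 0.0217 / 0.14275 ≈ 0.152.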